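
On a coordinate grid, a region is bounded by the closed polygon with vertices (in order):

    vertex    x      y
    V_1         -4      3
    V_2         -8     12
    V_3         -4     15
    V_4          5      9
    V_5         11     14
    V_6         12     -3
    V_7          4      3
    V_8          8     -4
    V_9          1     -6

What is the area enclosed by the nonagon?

247

Apply the surveyor's formula: 2A = Σ (x_i·y_{i+1} − x_{i+1}·y_i), indices taken mod 9.
Cross-terms: -24, -72, -111, -29, -201, 48, -40, -44, -21  ⇒  Σ = -494
Area = |Σ|/2 = 247.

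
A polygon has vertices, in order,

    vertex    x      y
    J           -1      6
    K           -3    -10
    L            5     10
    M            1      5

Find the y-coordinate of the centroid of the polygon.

39/37

Apply the shoelace (surveyor's) formula. First the cross-terms c_i = x_i·y_{i+1} − x_{i+1}·y_i:
  28, 20, 15, 11  ⇒  2A = 74, A = 37.
Then Σ (y_i + y_{i+1})·c_i = 234, so ȳ = 234 / (6·37) = 39/37.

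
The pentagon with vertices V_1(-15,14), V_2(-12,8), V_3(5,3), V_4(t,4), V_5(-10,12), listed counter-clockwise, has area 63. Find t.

6

The doubled signed area Σ (x_i y_{i+1} − x_{i+1} y_i) is linear in t.
With t=0 it equals 72; the coefficient of t is 9 (from the two edges through V_4).
So 9·t + 72 = 2·63 = 126 ⇒ t = 6.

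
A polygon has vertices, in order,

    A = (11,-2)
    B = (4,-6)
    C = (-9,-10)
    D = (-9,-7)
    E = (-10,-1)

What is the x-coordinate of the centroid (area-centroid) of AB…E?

-116/57

Apply the surveyor's formula. First the cross-terms c_i = x_i·y_{i+1} − x_{i+1}·y_i:
  -58, -94, -27, -61, 31  ⇒  2A = -209, A = -104.5.
Then Σ (x_i + x_{i+1})·c_i = 1276, so x̄ = 1276 / (6·(-104.5)) = -116/57.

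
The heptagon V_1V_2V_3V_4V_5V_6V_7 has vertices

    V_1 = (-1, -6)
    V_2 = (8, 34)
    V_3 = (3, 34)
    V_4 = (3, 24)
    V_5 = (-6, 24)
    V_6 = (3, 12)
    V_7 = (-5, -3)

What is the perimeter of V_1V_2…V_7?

|V_1V_2| = √((9)² + (40)²) = √1681 = 41
|V_2V_3| = √((-5)² + (0)²) = √25 = 5
|V_3V_4| = √((0)² + (-10)²) = √100 = 10
|V_4V_5| = √((-9)² + (0)²) = √81 = 9
|V_5V_6| = √((9)² + (-12)²) = √225 = 15
|V_6V_7| = √((-8)² + (-15)²) = √289 = 17
|V_7V_1| = √((4)² + (-3)²) = √25 = 5
Perimeter = 41 + 5 + 10 + 9 + 15 + 17 + 5 = 102.

102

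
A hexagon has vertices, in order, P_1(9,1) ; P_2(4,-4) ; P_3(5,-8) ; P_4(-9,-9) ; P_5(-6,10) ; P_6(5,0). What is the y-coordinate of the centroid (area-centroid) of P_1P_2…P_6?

Apply Gauss's area formula. First the cross-terms c_i = x_i·y_{i+1} − x_{i+1}·y_i:
  -40, -12, -117, -144, -50, 5  ⇒  2A = -358, A = -179.
Then Σ (y_i + y_{i+1})·c_i = 1614, so ȳ = 1614 / (6·(-179)) = -269/179.

-269/179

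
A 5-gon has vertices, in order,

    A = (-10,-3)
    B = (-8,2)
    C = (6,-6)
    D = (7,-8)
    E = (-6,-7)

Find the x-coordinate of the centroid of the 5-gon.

-459/163

Apply the shoelace (surveyor's) formula. First the cross-terms c_i = x_i·y_{i+1} − x_{i+1}·y_i:
  -44, 36, -6, -97, -52  ⇒  2A = -163, A = -81.5.
Then Σ (x_i + x_{i+1})·c_i = 1377, so x̄ = 1377 / (6·(-81.5)) = -459/163.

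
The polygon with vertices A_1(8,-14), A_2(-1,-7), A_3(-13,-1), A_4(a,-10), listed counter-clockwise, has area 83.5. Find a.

-9

Write out the shoelace sum; only the two edges meeting at A_4 involve a:
2·Area = [((-13)·(-10) − a·(-1)) + (a·(-14) − 8·(-10))] + -160
       = -13·a + 50 = 167
⇒ a = -9.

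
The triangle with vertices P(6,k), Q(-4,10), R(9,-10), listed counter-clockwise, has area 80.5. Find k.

7

Write out the shoelace sum; only the two edges meeting at P involve k:
2·Area = [(9·k − 6·(-10)) + (6·10 − (-4)·k)] + -50
       = 13·k + 70 = 161
⇒ k = 7.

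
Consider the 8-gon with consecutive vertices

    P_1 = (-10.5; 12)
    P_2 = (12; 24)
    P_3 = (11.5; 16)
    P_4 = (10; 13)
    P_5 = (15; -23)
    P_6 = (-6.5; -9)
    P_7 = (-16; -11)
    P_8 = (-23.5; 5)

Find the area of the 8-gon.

920.25

Apply the shoelace formula: 2A = Σ (x_i·y_{i+1} − x_{i+1}·y_i), indices taken mod 8.
Σ = (-396) + (-84) + (-10.5) + (-425) + (-284.5) + (-72.5) + (-338.5) + (-229.5) = -1840.5
Area = |Σ|/2 = 920.25.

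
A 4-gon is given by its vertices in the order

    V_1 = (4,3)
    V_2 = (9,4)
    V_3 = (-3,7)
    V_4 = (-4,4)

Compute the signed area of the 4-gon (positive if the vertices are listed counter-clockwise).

Σ = (-11) + (75) + (16) + (-28) = 52
Signed area = Σ/2 = 26 (positive ⇒ counter-clockwise traversal).

26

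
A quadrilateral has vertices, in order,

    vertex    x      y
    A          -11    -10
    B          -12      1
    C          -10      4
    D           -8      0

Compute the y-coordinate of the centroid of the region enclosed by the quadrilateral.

-317/171

Apply the shoelace formula. First the cross-terms c_i = x_i·y_{i+1} − x_{i+1}·y_i:
  -131, -38, 32, 80  ⇒  2A = -57, A = -28.5.
Then Σ (y_i + y_{i+1})·c_i = 317, so ȳ = 317 / (6·(-28.5)) = -317/171.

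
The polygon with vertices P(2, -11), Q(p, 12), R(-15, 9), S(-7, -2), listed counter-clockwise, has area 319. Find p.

Write out the shoelace sum; only the two edges meeting at Q involve p:
2·Area = [(2·12 − p·(-11)) + (p·9 − (-15)·12)] + 174
       = 20·p + 378 = 638
⇒ p = 13.

13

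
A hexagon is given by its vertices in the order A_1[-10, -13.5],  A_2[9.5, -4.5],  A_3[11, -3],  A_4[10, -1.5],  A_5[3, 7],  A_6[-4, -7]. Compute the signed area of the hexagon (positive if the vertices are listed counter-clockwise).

Cross-terms: 173.25, 21, 13.5, 74.5, 7, -16  ⇒  Σ = 273.25
Signed area = Σ/2 = 136.625 (positive ⇒ counter-clockwise traversal).

136.625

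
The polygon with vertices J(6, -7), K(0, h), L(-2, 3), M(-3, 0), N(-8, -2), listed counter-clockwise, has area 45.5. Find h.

Write out the shoelace sum; only the two edges meeting at K involve h:
2·Area = [(6·h − 0·(-7)) + (0·3 − (-2)·h)] + 83
       = 8·h + 83 = 91
⇒ h = 1.

1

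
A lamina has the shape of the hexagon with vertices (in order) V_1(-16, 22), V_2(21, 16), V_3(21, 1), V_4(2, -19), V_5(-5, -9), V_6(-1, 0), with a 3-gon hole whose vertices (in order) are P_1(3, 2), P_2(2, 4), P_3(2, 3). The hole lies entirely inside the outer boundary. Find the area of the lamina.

Outer boundary:
Apply the surveyor's formula: 2A = Σ (x_i·y_{i+1} − x_{i+1}·y_i), indices taken mod 6.
Cross-terms: -718, -315, -401, -113, -9, -22  ⇒  Σ = -1578
Area = |Σ|/2 = 789.
Hole:
Apply Gauss's area formula: 2A = Σ (x_i·y_{i+1} − x_{i+1}·y_i), indices taken mod 3.
Σ = (8) + (-2) + (-5) = 1
Area = |Σ|/2 = 0.5.
Net area = 789 − 0.5 = 788.5.

788.5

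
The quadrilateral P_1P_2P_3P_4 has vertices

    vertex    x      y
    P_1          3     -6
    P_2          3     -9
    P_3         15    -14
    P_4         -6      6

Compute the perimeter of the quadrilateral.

|P_1P_2| = √((0)² + (-3)²) = √9 = 3
|P_2P_3| = √((12)² + (-5)²) = √169 = 13
|P_3P_4| = √((-21)² + (20)²) = √841 = 29
|P_4P_1| = √((9)² + (-12)²) = √225 = 15
Perimeter = 3 + 13 + 29 + 15 = 60.

60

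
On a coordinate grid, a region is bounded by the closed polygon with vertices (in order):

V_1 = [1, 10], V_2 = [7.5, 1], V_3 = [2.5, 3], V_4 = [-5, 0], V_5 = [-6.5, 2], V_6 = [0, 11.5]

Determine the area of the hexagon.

Apply the shoelace formula: 2A = Σ (x_i·y_{i+1} − x_{i+1}·y_i), indices taken mod 6.
Cross-terms: -74, 20, 15, -10, -74.75, -11.5  ⇒  Σ = -135.25
Area = |Σ|/2 = 67.625.

67.625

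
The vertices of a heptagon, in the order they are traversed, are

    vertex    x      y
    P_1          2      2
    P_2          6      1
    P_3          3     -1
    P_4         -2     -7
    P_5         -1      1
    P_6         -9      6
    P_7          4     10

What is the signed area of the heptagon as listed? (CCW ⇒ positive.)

Apply the shoelace formula: 2A = Σ (x_i·y_{i+1} − x_{i+1}·y_i), indices taken mod 7.
P_1→P_2: (2)(1) − (6)(2) = -10
P_2→P_3: (6)(-1) − (3)(1) = -9
P_3→P_4: (3)(-7) − (-2)(-1) = -23
P_4→P_5: (-2)(1) − (-1)(-7) = -9
P_5→P_6: (-1)(6) − (-9)(1) = 3
P_6→P_7: (-9)(10) − (4)(6) = -114
P_7→P_1: (4)(2) − (2)(10) = -12
Σ = -174
Signed area = Σ/2 = -87 (negative ⇒ clockwise traversal).

-87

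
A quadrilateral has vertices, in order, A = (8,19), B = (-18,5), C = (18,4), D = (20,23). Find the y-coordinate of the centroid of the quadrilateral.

Apply Gauss's area formula. First the cross-terms c_i = x_i·y_{i+1} − x_{i+1}·y_i:
  382, -162, 334, 196  ⇒  2A = 750, A = 375.
Then Σ (y_i + y_{i+1})·c_i = 24960, so ȳ = 24960 / (6·375) = 832/75.

832/75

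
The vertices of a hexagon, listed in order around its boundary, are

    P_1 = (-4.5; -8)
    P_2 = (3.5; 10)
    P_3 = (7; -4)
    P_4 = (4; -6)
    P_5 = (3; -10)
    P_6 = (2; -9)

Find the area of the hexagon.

P_1→P_2: (-4.5)(10) − (3.5)(-8) = -17
P_2→P_3: (3.5)(-4) − (7)(10) = -84
P_3→P_4: (7)(-6) − (4)(-4) = -26
P_4→P_5: (4)(-10) − (3)(-6) = -22
P_5→P_6: (3)(-9) − (2)(-10) = -7
P_6→P_1: (2)(-8) − (-4.5)(-9) = -56.5
Σ = -212.5
Area = |Σ|/2 = 106.25.

106.25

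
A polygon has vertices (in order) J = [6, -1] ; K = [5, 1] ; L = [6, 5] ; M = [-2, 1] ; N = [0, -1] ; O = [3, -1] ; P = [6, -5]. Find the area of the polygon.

33

Cross-terms: 11, 19, 16, 2, 3, -9, 24  ⇒  Σ = 66
Area = |Σ|/2 = 33.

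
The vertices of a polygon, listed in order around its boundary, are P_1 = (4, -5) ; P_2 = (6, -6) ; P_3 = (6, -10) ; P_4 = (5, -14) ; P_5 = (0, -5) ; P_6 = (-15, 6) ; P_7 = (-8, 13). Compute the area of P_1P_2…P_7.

Apply the surveyor's formula: 2A = Σ (x_i·y_{i+1} − x_{i+1}·y_i), indices taken mod 7.
Σ = (6) + (-24) + (-34) + (-25) + (-75) + (-147) + (-12) = -311
Area = |Σ|/2 = 155.5.

155.5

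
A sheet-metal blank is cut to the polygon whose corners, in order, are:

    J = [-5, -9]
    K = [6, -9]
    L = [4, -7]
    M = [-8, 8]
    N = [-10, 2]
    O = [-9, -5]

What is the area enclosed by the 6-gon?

Apply the shoelace (surveyor's) formula: 2A = Σ (x_i·y_{i+1} − x_{i+1}·y_i), indices taken mod 6.
Σ = (99) + (-6) + (-24) + (64) + (68) + (56) = 257
Area = |Σ|/2 = 128.5.

128.5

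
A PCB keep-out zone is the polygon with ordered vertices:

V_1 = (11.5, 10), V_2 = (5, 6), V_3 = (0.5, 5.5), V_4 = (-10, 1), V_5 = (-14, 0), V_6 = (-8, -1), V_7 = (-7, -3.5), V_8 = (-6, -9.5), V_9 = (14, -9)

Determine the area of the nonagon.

V_1→V_2: (11.5)(6) − (5)(10) = 19
V_2→V_3: (5)(5.5) − (0.5)(6) = 24.5
V_3→V_4: (0.5)(1) − (-10)(5.5) = 55.5
V_4→V_5: (-10)(0) − (-14)(1) = 14
V_5→V_6: (-14)(-1) − (-8)(0) = 14
V_6→V_7: (-8)(-3.5) − (-7)(-1) = 21
V_7→V_8: (-7)(-9.5) − (-6)(-3.5) = 45.5
V_8→V_9: (-6)(-9) − (14)(-9.5) = 187
V_9→V_1: (14)(10) − (11.5)(-9) = 243.5
Σ = 624
Area = |Σ|/2 = 312.

312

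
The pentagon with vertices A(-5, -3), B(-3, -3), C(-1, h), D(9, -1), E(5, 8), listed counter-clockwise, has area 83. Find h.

Write out the shoelace sum; only the two edges meeting at C involve h:
2·Area = [((-3)·h − (-1)·(-3)) + ((-1)·(-1) − 9·h)] + 108
       = -12·h + 106 = 166
⇒ h = -5.

-5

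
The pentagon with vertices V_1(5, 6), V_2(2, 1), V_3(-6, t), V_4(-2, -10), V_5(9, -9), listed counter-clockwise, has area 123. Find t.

-5

The doubled signed area Σ (x_i y_{i+1} − x_{i+1} y_i) is linear in t.
With t=0 it equals 266; the coefficient of t is 4 (from the two edges through V_3).
So 4·t + 266 = 2·123 = 246 ⇒ t = -5.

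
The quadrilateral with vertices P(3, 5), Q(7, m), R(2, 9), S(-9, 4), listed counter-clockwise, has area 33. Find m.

6

Write out the shoelace sum; only the two edges meeting at Q involve m:
2·Area = [(3·m − 7·5) + (7·9 − 2·m)] + 32
       = 1·m + 60 = 66
⇒ m = 6.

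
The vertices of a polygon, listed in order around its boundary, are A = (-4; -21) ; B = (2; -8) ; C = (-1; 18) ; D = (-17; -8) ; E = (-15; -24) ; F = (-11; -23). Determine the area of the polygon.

462

Cross-terms: 74, 28, 314, 288, 81, 139  ⇒  Σ = 924
Area = |Σ|/2 = 462.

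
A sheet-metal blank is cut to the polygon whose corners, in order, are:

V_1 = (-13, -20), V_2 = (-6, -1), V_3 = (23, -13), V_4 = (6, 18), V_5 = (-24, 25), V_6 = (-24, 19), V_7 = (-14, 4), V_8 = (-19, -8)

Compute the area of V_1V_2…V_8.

Apply the shoelace (surveyor's) formula: 2A = Σ (x_i·y_{i+1} − x_{i+1}·y_i), indices taken mod 8.
Σ = (-107) + (101) + (492) + (582) + (144) + (170) + (188) + (276) = 1846
Area = |Σ|/2 = 923.

923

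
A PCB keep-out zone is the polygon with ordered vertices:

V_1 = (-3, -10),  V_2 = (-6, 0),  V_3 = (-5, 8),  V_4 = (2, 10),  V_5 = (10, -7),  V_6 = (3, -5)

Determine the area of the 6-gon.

181

Σ = (-60) + (-48) + (-66) + (-114) + (-29) + (-45) = -362
Area = |Σ|/2 = 181.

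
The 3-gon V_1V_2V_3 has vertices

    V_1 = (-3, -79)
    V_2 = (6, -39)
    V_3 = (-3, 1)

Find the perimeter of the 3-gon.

162

|V_1V_2| = √((9)² + (40)²) = √1681 = 41
|V_2V_3| = √((-9)² + (40)²) = √1681 = 41
|V_3V_1| = √((0)² + (-80)²) = √6400 = 80
Perimeter = 41 + 41 + 80 = 162.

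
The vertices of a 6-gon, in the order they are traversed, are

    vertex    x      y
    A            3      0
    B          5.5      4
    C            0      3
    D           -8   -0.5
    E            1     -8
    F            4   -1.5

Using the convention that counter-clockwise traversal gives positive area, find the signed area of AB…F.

76

Cross-terms: 12, 16.5, 24, 64.5, 30.5, 4.5  ⇒  Σ = 152
Signed area = Σ/2 = 76 (positive ⇒ counter-clockwise traversal).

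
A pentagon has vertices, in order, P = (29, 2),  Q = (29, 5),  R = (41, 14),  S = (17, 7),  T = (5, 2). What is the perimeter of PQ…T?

|PQ| = √((0)² + (3)²) = √9 = 3
|QR| = √((12)² + (9)²) = √225 = 15
|RS| = √((-24)² + (-7)²) = √625 = 25
|ST| = √((-12)² + (-5)²) = √169 = 13
|TP| = √((24)² + (0)²) = √576 = 24
Perimeter = 3 + 15 + 25 + 13 + 24 = 80.

80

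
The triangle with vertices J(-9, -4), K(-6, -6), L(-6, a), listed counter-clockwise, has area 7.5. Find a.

-1

Write out the shoelace sum; only the two edges meeting at L involve a:
2·Area = [((-6)·a − (-6)·(-6)) + ((-6)·(-4) − (-9)·a)] + 30
       = 3·a + 18 = 15
⇒ a = -1.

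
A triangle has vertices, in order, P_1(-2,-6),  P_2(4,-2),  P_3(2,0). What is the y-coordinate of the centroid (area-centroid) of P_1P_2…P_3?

-8/3

Apply the shoelace formula. First the cross-terms c_i = x_i·y_{i+1} − x_{i+1}·y_i:
  28, 4, -12  ⇒  2A = 20, A = 10.
Then Σ (y_i + y_{i+1})·c_i = -160, so ȳ = -160 / (6·10) = -8/3.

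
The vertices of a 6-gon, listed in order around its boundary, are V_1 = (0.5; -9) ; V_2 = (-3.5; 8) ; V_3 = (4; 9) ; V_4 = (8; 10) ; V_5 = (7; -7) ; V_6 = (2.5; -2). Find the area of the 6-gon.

133.5

Apply the shoelace (surveyor's) formula: 2A = Σ (x_i·y_{i+1} − x_{i+1}·y_i), indices taken mod 6.
Σ = (-27.5) + (-63.5) + (-32) + (-126) + (3.5) + (-21.5) = -267
Area = |Σ|/2 = 133.5.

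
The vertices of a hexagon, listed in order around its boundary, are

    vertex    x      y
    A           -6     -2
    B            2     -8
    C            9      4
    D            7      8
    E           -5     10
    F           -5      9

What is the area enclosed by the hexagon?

177.5

Apply the shoelace formula: 2A = Σ (x_i·y_{i+1} − x_{i+1}·y_i), indices taken mod 6.
Cross-terms: 52, 80, 44, 110, 5, 64  ⇒  Σ = 355
Area = |Σ|/2 = 177.5.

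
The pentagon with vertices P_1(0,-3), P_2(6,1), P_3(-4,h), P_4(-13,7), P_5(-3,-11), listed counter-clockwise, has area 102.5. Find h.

The doubled signed area Σ (x_i y_{i+1} − x_{i+1} y_i) is linear in h.
With h=0 it equals 167; the coefficient of h is 19 (from the two edges through P_3).
So 19·h + 167 = 2·102.5 = 205 ⇒ h = 2.

2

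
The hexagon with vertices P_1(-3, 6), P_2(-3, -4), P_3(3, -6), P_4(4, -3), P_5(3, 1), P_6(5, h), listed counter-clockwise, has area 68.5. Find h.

Write out the shoelace sum; only the two edges meeting at P_6 involve h:
2·Area = [(3·h − 5·1) + (5·6 − (-3)·h)] + 88
       = 6·h + 113 = 137
⇒ h = 4.

4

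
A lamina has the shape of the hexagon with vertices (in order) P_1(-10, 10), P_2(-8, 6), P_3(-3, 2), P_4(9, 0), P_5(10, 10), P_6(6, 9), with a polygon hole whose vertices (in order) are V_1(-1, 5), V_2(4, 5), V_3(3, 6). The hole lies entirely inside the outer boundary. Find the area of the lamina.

134.5

Outer boundary:
P_1→P_2: (-10)(6) − (-8)(10) = 20
P_2→P_3: (-8)(2) − (-3)(6) = 2
P_3→P_4: (-3)(0) − (9)(2) = -18
P_4→P_5: (9)(10) − (10)(0) = 90
P_5→P_6: (10)(9) − (6)(10) = 30
P_6→P_1: (6)(10) − (-10)(9) = 150
Σ = 274
Area = |Σ|/2 = 137.
Hole:
Apply Gauss's area formula: 2A = Σ (x_i·y_{i+1} − x_{i+1}·y_i), indices taken mod 3.
V_1→V_2: (-1)(5) − (4)(5) = -25
V_2→V_3: (4)(6) − (3)(5) = 9
V_3→V_1: (3)(5) − (-1)(6) = 21
Σ = 5
Area = |Σ|/2 = 2.5.
Net area = 137 − 2.5 = 134.5.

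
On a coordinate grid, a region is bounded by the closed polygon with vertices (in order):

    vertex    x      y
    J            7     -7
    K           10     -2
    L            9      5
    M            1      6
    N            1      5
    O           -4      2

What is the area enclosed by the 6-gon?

Apply Gauss's area formula: 2A = Σ (x_i·y_{i+1} − x_{i+1}·y_i), indices taken mod 6.
Σ = (56) + (68) + (49) + (-1) + (22) + (14) = 208
Area = |Σ|/2 = 104.

104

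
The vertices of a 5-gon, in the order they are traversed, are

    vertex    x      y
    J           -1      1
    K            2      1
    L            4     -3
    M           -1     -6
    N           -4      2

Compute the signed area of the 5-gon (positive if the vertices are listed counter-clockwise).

-34

Apply Gauss's area formula: 2A = Σ (x_i·y_{i+1} − x_{i+1}·y_i), indices taken mod 5.
Σ = (-3) + (-10) + (-27) + (-26) + (-2) = -68
Signed area = Σ/2 = -34 (negative ⇒ clockwise traversal).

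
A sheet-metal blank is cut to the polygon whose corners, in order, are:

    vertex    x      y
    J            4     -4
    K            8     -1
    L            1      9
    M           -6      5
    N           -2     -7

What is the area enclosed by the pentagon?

124

Apply the shoelace (surveyor's) formula: 2A = Σ (x_i·y_{i+1} − x_{i+1}·y_i), indices taken mod 5.
J→K: (4)(-1) − (8)(-4) = 28
K→L: (8)(9) − (1)(-1) = 73
L→M: (1)(5) − (-6)(9) = 59
M→N: (-6)(-7) − (-2)(5) = 52
N→J: (-2)(-4) − (4)(-7) = 36
Σ = 248
Area = |Σ|/2 = 124.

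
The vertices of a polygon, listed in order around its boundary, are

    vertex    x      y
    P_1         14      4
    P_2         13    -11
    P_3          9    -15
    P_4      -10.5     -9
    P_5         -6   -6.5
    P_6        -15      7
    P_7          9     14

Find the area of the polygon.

549.375

P_1→P_2: (14)(-11) − (13)(4) = -206
P_2→P_3: (13)(-15) − (9)(-11) = -96
P_3→P_4: (9)(-9) − (-10.5)(-15) = -238.5
P_4→P_5: (-10.5)(-6.5) − (-6)(-9) = 14.25
P_5→P_6: (-6)(7) − (-15)(-6.5) = -139.5
P_6→P_7: (-15)(14) − (9)(7) = -273
P_7→P_1: (9)(4) − (14)(14) = -160
Σ = -1098.75
Area = |Σ|/2 = 549.375.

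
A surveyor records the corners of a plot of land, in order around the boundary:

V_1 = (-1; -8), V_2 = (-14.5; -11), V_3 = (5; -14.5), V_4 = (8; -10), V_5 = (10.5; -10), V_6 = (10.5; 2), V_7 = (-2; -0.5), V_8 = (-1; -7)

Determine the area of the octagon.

Σ = (-105) + (265.25) + (66) + (25) + (126) + (-1.25) + (13.5) + (1) = 390.5
Area = |Σ|/2 = 195.25.

195.25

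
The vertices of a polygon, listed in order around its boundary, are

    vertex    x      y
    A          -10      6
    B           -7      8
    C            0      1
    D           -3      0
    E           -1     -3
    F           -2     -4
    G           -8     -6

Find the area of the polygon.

Apply Gauss's area formula: 2A = Σ (x_i·y_{i+1} − x_{i+1}·y_i), indices taken mod 7.
A→B: (-10)(8) − (-7)(6) = -38
B→C: (-7)(1) − (0)(8) = -7
C→D: (0)(0) − (-3)(1) = 3
D→E: (-3)(-3) − (-1)(0) = 9
E→F: (-1)(-4) − (-2)(-3) = -2
F→G: (-2)(-6) − (-8)(-4) = -20
G→A: (-8)(6) − (-10)(-6) = -108
Σ = -163
Area = |Σ|/2 = 81.5.

81.5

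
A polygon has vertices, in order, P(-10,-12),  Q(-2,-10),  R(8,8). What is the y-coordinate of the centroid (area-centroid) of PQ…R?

-14/3

Apply the shoelace (surveyor's) formula. First the cross-terms c_i = x_i·y_{i+1} − x_{i+1}·y_i:
  76, 64, -16  ⇒  2A = 124, A = 62.
Then Σ (y_i + y_{i+1})·c_i = -1736, so ȳ = -1736 / (6·62) = -14/3.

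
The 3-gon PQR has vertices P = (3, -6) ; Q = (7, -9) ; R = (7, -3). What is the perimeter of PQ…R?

16

|PQ| = √((4)² + (-3)²) = √25 = 5
|QR| = √((0)² + (6)²) = √36 = 6
|RP| = √((-4)² + (-3)²) = √25 = 5
Perimeter = 5 + 6 + 5 = 16.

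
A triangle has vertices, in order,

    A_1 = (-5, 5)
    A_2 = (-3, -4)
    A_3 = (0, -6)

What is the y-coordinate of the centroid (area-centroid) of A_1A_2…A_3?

Apply Gauss's area formula. First the cross-terms c_i = x_i·y_{i+1} − x_{i+1}·y_i:
  35, 18, -30  ⇒  2A = 23, A = 11.5.
Then Σ (y_i + y_{i+1})·c_i = -115, so ȳ = -115 / (6·11.5) = -5/3.

-5/3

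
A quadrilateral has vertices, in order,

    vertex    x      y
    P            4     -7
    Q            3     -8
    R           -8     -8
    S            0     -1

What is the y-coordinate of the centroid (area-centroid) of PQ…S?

-1469/261

Apply the shoelace formula. First the cross-terms c_i = x_i·y_{i+1} − x_{i+1}·y_i:
  -11, -88, 8, 4  ⇒  2A = -87, A = -43.5.
Then Σ (y_i + y_{i+1})·c_i = 1469, so ȳ = 1469 / (6·(-43.5)) = -1469/261.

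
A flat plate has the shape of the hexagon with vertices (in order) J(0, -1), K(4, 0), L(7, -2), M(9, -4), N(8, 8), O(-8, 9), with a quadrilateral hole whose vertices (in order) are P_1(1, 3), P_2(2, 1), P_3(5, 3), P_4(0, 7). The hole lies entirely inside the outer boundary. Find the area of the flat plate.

Outer boundary:
Apply the shoelace formula: 2A = Σ (x_i·y_{i+1} − x_{i+1}·y_i), indices taken mod 6.
Σ = (4) + (-8) + (-10) + (104) + (136) + (8) = 234
Area = |Σ|/2 = 117.
Hole:
Σ = (-5) + (1) + (35) + (-7) = 24
Area = |Σ|/2 = 12.
Net area = 117 − 12 = 105.

105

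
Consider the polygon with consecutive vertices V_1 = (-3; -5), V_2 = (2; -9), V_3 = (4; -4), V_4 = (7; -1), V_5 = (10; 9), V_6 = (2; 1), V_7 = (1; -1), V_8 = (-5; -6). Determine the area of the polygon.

73.5

V_1→V_2: (-3)(-9) − (2)(-5) = 37
V_2→V_3: (2)(-4) − (4)(-9) = 28
V_3→V_4: (4)(-1) − (7)(-4) = 24
V_4→V_5: (7)(9) − (10)(-1) = 73
V_5→V_6: (10)(1) − (2)(9) = -8
V_6→V_7: (2)(-1) − (1)(1) = -3
V_7→V_8: (1)(-6) − (-5)(-1) = -11
V_8→V_1: (-5)(-5) − (-3)(-6) = 7
Σ = 147
Area = |Σ|/2 = 73.5.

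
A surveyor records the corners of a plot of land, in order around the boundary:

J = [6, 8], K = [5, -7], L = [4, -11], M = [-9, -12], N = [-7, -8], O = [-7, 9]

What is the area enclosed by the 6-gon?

248.5

Apply the shoelace formula: 2A = Σ (x_i·y_{i+1} − x_{i+1}·y_i), indices taken mod 6.
Σ = (-82) + (-27) + (-147) + (-12) + (-119) + (-110) = -497
Area = |Σ|/2 = 248.5.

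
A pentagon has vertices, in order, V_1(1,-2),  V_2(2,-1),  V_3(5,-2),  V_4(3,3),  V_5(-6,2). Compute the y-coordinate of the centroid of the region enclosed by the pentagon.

43/59

Apply the surveyor's formula. First the cross-terms c_i = x_i·y_{i+1} − x_{i+1}·y_i:
  3, 1, 21, 24, 10  ⇒  2A = 59, A = 29.5.
Then Σ (y_i + y_{i+1})·c_i = 129, so ȳ = 129 / (6·29.5) = 43/59.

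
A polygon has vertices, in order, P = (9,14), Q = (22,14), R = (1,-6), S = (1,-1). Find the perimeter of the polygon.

64

|PQ| = √((13)² + (0)²) = √169 = 13
|QR| = √((-21)² + (-20)²) = √841 = 29
|RS| = √((0)² + (5)²) = √25 = 5
|SP| = √((8)² + (15)²) = √289 = 17
Perimeter = 13 + 29 + 5 + 17 = 64.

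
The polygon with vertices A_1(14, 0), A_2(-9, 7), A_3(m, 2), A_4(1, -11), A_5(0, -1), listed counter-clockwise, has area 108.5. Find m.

The doubled signed area Σ (x_i y_{i+1} − x_{i+1} y_i) is linear in m.
With m=0 it equals 91; the coefficient of m is -18 (from the two edges through A_3).
So -18·m + 91 = 2·108.5 = 217 ⇒ m = -7.

-7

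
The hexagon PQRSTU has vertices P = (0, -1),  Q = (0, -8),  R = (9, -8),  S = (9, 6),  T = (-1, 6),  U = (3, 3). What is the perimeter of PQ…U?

50

|PQ| = √((0)² + (-7)²) = √49 = 7
|QR| = √((9)² + (0)²) = √81 = 9
|RS| = √((0)² + (14)²) = √196 = 14
|ST| = √((-10)² + (0)²) = √100 = 10
|TU| = √((4)² + (-3)²) = √25 = 5
|UP| = √((-3)² + (-4)²) = √25 = 5
Perimeter = 7 + 9 + 14 + 10 + 5 + 5 = 50.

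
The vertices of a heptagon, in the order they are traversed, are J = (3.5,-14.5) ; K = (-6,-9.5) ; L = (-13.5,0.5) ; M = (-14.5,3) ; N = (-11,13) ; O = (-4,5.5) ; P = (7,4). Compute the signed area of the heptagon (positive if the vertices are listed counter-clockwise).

-309.375

Apply the surveyor's formula: 2A = Σ (x_i·y_{i+1} − x_{i+1}·y_i), indices taken mod 7.
Cross-terms: -120.25, -131.25, -33.25, -155.5, -8.5, -54.5, -115.5  ⇒  Σ = -618.75
Signed area = Σ/2 = -309.375 (negative ⇒ clockwise traversal).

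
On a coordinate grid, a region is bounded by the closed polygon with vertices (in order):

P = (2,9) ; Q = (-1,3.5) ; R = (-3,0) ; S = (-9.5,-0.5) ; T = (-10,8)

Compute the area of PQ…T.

79.5

Apply the surveyor's formula: 2A = Σ (x_i·y_{i+1} − x_{i+1}·y_i), indices taken mod 5.
Cross-terms: 16, 10.5, 1.5, -81, -106  ⇒  Σ = -159
Area = |Σ|/2 = 79.5.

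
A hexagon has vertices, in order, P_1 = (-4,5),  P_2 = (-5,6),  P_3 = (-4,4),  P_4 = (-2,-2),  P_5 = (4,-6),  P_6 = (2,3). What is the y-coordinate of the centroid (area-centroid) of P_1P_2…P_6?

3/29

Apply Gauss's area formula. First the cross-terms c_i = x_i·y_{i+1} − x_{i+1}·y_i:
  1, 4, 16, 20, 24, 22  ⇒  2A = 87, A = 43.5.
Then Σ (y_i + y_{i+1})·c_i = 27, so ȳ = 27 / (6·43.5) = 3/29.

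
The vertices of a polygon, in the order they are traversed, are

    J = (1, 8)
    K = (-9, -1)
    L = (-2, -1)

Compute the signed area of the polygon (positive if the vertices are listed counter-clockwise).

Apply the shoelace (surveyor's) formula: 2A = Σ (x_i·y_{i+1} − x_{i+1}·y_i), indices taken mod 3.
Σ = (71) + (7) + (-15) = 63
Signed area = Σ/2 = 31.5 (positive ⇒ counter-clockwise traversal).

31.5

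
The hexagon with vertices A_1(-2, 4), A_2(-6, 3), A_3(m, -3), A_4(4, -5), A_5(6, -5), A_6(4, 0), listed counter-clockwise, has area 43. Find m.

The doubled signed area Σ (x_i y_{i+1} − x_{i+1} y_i) is linear in m.
With m=0 it equals 94; the coefficient of m is -8 (from the two edges through A_3).
So -8·m + 94 = 2·43 = 86 ⇒ m = 1.

1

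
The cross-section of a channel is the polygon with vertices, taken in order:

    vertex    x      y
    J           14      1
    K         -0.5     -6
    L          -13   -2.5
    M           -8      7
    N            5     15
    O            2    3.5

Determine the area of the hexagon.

J→K: (14)(-6) − (-0.5)(1) = -83.5
K→L: (-0.5)(-2.5) − (-13)(-6) = -76.75
L→M: (-13)(7) − (-8)(-2.5) = -111
M→N: (-8)(15) − (5)(7) = -155
N→O: (5)(3.5) − (2)(15) = -12.5
O→J: (2)(1) − (14)(3.5) = -47
Σ = -485.75
Area = |Σ|/2 = 242.875.

242.875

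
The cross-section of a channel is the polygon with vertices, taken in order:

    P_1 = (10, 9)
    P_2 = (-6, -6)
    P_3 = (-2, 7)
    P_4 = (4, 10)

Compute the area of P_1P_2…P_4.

86

Σ = (-6) + (-54) + (-48) + (-64) = -172
Area = |Σ|/2 = 86.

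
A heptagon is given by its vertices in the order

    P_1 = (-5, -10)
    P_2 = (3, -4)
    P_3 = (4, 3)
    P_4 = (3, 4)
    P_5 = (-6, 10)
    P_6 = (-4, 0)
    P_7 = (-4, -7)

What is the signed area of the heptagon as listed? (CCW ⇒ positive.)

Apply the surveyor's formula: 2A = Σ (x_i·y_{i+1} − x_{i+1}·y_i), indices taken mod 7.
P_1→P_2: (-5)(-4) − (3)(-10) = 50
P_2→P_3: (3)(3) − (4)(-4) = 25
P_3→P_4: (4)(4) − (3)(3) = 7
P_4→P_5: (3)(10) − (-6)(4) = 54
P_5→P_6: (-6)(0) − (-4)(10) = 40
P_6→P_7: (-4)(-7) − (-4)(0) = 28
P_7→P_1: (-4)(-10) − (-5)(-7) = 5
Σ = 209
Signed area = Σ/2 = 104.5 (positive ⇒ counter-clockwise traversal).

104.5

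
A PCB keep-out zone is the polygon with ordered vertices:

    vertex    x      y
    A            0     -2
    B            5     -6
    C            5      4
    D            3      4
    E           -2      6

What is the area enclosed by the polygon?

49

Cross-terms: 10, 50, 8, 26, 4  ⇒  Σ = 98
Area = |Σ|/2 = 49.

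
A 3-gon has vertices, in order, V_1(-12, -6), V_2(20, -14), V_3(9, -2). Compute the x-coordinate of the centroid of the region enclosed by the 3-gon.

17/3

Apply the surveyor's formula. First the cross-terms c_i = x_i·y_{i+1} − x_{i+1}·y_i:
  288, 86, -78  ⇒  2A = 296, A = 148.
Then Σ (x_i + x_{i+1})·c_i = 5032, so x̄ = 5032 / (6·148) = 17/3.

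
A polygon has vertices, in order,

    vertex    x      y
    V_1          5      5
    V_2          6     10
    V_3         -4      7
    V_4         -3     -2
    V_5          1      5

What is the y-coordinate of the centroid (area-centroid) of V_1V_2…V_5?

800/147

Apply the shoelace formula. First the cross-terms c_i = x_i·y_{i+1} − x_{i+1}·y_i:
  20, 82, 29, -13, -20  ⇒  2A = 98, A = 49.
Then Σ (y_i + y_{i+1})·c_i = 1600, so ȳ = 1600 / (6·49) = 800/147.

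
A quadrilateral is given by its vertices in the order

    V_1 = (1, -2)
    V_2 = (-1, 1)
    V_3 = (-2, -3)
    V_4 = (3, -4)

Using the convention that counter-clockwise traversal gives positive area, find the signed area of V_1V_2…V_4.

Σ = (-1) + (5) + (17) + (-2) = 19
Signed area = Σ/2 = 9.5 (positive ⇒ counter-clockwise traversal).

9.5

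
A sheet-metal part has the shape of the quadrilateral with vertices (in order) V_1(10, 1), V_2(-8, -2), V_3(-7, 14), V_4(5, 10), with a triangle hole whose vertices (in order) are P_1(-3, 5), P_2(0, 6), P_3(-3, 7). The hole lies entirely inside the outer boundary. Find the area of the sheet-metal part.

183.5

Outer boundary:
Apply the shoelace formula: 2A = Σ (x_i·y_{i+1} − x_{i+1}·y_i), indices taken mod 4.
Σ = (-12) + (-126) + (-140) + (-95) = -373
Area = |Σ|/2 = 186.5.
Hole:
Cross-terms: -18, 18, 6  ⇒  Σ = 6
Area = |Σ|/2 = 3.
Net area = 186.5 − 3 = 183.5.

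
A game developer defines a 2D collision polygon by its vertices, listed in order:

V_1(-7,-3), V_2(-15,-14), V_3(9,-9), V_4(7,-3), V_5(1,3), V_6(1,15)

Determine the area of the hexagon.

Apply the shoelace formula: 2A = Σ (x_i·y_{i+1} − x_{i+1}·y_i), indices taken mod 6.
V_1→V_2: (-7)(-14) − (-15)(-3) = 53
V_2→V_3: (-15)(-9) − (9)(-14) = 261
V_3→V_4: (9)(-3) − (7)(-9) = 36
V_4→V_5: (7)(3) − (1)(-3) = 24
V_5→V_6: (1)(15) − (1)(3) = 12
V_6→V_1: (1)(-3) − (-7)(15) = 102
Σ = 488
Area = |Σ|/2 = 244.

244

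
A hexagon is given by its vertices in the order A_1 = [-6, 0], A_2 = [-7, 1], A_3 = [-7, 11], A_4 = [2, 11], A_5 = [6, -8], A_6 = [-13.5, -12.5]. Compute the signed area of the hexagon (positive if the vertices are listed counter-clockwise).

-257.5

Apply the shoelace formula: 2A = Σ (x_i·y_{i+1} − x_{i+1}·y_i), indices taken mod 6.
A_1→A_2: (-6)(1) − (-7)(0) = -6
A_2→A_3: (-7)(11) − (-7)(1) = -70
A_3→A_4: (-7)(11) − (2)(11) = -99
A_4→A_5: (2)(-8) − (6)(11) = -82
A_5→A_6: (6)(-12.5) − (-13.5)(-8) = -183
A_6→A_1: (-13.5)(0) − (-6)(-12.5) = -75
Σ = -515
Signed area = Σ/2 = -257.5 (negative ⇒ clockwise traversal).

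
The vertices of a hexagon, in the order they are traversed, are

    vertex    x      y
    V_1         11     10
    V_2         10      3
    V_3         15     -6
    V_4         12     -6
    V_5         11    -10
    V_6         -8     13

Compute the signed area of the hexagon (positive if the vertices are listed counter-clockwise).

Apply the surveyor's formula: 2A = Σ (x_i·y_{i+1} − x_{i+1}·y_i), indices taken mod 6.
Cross-terms: -67, -105, -18, -54, 63, -223  ⇒  Σ = -404
Signed area = Σ/2 = -202 (negative ⇒ clockwise traversal).

-202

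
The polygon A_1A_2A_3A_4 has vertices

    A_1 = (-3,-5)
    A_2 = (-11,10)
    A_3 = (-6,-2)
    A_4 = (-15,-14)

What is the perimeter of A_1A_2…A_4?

60

|A_1A_2| = √((-8)² + (15)²) = √289 = 17
|A_2A_3| = √((5)² + (-12)²) = √169 = 13
|A_3A_4| = √((-9)² + (-12)²) = √225 = 15
|A_4A_1| = √((12)² + (9)²) = √225 = 15
Perimeter = 17 + 13 + 15 + 15 = 60.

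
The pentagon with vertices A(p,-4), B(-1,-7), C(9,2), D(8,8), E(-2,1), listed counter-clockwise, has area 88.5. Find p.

The doubled signed area Σ (x_i y_{i+1} − x_{i+1} y_i) is linear in p.
With p=0 it equals 145; the coefficient of p is -8 (from the two edges through A).
So -8·p + 145 = 2·88.5 = 177 ⇒ p = -4.

-4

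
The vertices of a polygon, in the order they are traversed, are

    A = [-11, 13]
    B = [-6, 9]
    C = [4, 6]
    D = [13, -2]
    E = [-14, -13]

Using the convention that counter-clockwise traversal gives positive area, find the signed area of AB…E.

-350.5

Apply the surveyor's formula: 2A = Σ (x_i·y_{i+1} − x_{i+1}·y_i), indices taken mod 5.
Σ = (-21) + (-72) + (-86) + (-197) + (-325) = -701
Signed area = Σ/2 = -350.5 (negative ⇒ clockwise traversal).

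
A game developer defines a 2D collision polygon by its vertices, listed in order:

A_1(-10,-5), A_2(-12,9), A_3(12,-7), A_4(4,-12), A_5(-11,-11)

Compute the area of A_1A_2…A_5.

260.5

Apply Gauss's area formula: 2A = Σ (x_i·y_{i+1} − x_{i+1}·y_i), indices taken mod 5.
Σ = (-150) + (-24) + (-116) + (-176) + (-55) = -521
Area = |Σ|/2 = 260.5.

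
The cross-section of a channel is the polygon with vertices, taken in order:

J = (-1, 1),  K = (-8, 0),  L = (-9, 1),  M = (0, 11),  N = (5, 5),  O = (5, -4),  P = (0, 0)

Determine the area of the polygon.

Apply the shoelace (surveyor's) formula: 2A = Σ (x_i·y_{i+1} − x_{i+1}·y_i), indices taken mod 7.
Σ = (8) + (-8) + (-99) + (-55) + (-45) + (0) + (0) = -199
Area = |Σ|/2 = 99.5.

99.5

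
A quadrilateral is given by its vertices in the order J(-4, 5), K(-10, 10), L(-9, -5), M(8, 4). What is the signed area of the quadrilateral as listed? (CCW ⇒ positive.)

105

Σ = (10) + (140) + (4) + (56) = 210
Signed area = Σ/2 = 105 (positive ⇒ counter-clockwise traversal).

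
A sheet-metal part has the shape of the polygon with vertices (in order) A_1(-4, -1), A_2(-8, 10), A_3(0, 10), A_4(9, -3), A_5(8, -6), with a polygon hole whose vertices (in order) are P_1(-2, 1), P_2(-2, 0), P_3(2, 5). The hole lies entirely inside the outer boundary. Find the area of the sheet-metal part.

138

Outer boundary:
Apply Gauss's area formula: 2A = Σ (x_i·y_{i+1} − x_{i+1}·y_i), indices taken mod 5.
Σ = (-48) + (-80) + (-90) + (-30) + (-32) = -280
Area = |Σ|/2 = 140.
Hole:
Apply the surveyor's formula: 2A = Σ (x_i·y_{i+1} − x_{i+1}·y_i), indices taken mod 3.
P_1→P_2: (-2)(0) − (-2)(1) = 2
P_2→P_3: (-2)(5) − (2)(0) = -10
P_3→P_1: (2)(1) − (-2)(5) = 12
Σ = 4
Area = |Σ|/2 = 2.
Net area = 140 − 2 = 138.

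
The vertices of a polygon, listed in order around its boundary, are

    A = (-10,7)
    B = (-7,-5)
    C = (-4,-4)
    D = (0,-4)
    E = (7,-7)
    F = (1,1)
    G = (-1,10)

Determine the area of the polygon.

134.5

Apply the shoelace (surveyor's) formula: 2A = Σ (x_i·y_{i+1} − x_{i+1}·y_i), indices taken mod 7.
Σ = (99) + (8) + (16) + (28) + (14) + (11) + (93) = 269
Area = |Σ|/2 = 134.5.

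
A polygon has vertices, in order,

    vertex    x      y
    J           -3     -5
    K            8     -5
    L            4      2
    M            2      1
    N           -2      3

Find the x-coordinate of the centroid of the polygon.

102/59

Apply the shoelace formula. First the cross-terms c_i = x_i·y_{i+1} − x_{i+1}·y_i:
  55, 36, 0, 8, 19  ⇒  2A = 118, A = 59.
Then Σ (x_i + x_{i+1})·c_i = 612, so x̄ = 612 / (6·59) = 102/59.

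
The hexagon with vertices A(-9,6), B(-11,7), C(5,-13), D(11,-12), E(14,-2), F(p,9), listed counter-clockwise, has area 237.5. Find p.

-9

Write out the shoelace sum; only the two edges meeting at F involve p:
2·Area = [(14·9 − p·(-2)) + (p·6 − (-9)·9)] + 340
       = 8·p + 547 = 475
⇒ p = -9.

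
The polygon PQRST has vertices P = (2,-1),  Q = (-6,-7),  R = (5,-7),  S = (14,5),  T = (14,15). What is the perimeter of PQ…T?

66

|PQ| = √((-8)² + (-6)²) = √100 = 10
|QR| = √((11)² + (0)²) = √121 = 11
|RS| = √((9)² + (12)²) = √225 = 15
|ST| = √((0)² + (10)²) = √100 = 10
|TP| = √((-12)² + (-16)²) = √400 = 20
Perimeter = 10 + 11 + 15 + 10 + 20 = 66.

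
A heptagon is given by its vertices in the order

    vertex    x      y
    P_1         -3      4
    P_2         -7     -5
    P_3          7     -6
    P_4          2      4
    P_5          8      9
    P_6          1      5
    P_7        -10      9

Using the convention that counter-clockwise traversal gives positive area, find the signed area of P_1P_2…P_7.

111.5

Cross-terms: 43, 77, 40, -14, 31, 59, -13  ⇒  Σ = 223
Signed area = Σ/2 = 111.5 (positive ⇒ counter-clockwise traversal).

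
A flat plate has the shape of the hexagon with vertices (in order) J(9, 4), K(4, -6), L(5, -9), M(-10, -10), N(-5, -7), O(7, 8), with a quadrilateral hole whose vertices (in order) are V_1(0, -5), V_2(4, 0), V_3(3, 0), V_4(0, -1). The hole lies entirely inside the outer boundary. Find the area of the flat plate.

Outer boundary:
Apply the surveyor's formula: 2A = Σ (x_i·y_{i+1} − x_{i+1}·y_i), indices taken mod 6.
Σ = (-70) + (-6) + (-140) + (20) + (9) + (-44) = -231
Area = |Σ|/2 = 115.5.
Hole:
Apply Gauss's area formula: 2A = Σ (x_i·y_{i+1} − x_{i+1}·y_i), indices taken mod 4.
Σ = (20) + (0) + (-3) + (0) = 17
Area = |Σ|/2 = 8.5.
Net area = 115.5 − 8.5 = 107.

107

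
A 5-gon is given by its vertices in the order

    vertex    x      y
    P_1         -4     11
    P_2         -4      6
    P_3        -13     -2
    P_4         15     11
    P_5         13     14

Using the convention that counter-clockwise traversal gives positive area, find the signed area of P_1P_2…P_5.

129.5

P_1→P_2: (-4)(6) − (-4)(11) = 20
P_2→P_3: (-4)(-2) − (-13)(6) = 86
P_3→P_4: (-13)(11) − (15)(-2) = -113
P_4→P_5: (15)(14) − (13)(11) = 67
P_5→P_1: (13)(11) − (-4)(14) = 199
Σ = 259
Signed area = Σ/2 = 129.5 (positive ⇒ counter-clockwise traversal).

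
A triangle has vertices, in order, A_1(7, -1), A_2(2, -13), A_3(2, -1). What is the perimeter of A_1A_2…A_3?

|A_1A_2| = √((-5)² + (-12)²) = √169 = 13
|A_2A_3| = √((0)² + (12)²) = √144 = 12
|A_3A_1| = √((5)² + (0)²) = √25 = 5
Perimeter = 13 + 12 + 5 = 30.

30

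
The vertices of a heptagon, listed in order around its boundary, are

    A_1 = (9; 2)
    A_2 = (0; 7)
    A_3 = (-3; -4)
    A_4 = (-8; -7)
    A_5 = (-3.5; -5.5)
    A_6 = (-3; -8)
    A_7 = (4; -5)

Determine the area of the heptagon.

102

Apply the shoelace (surveyor's) formula: 2A = Σ (x_i·y_{i+1} − x_{i+1}·y_i), indices taken mod 7.
Σ = (63) + (21) + (-11) + (19.5) + (11.5) + (47) + (53) = 204
Area = |Σ|/2 = 102.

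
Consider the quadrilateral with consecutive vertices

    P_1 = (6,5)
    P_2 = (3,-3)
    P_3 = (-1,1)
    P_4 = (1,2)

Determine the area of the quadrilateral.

Apply the surveyor's formula: 2A = Σ (x_i·y_{i+1} − x_{i+1}·y_i), indices taken mod 4.
Σ = (-33) + (0) + (-3) + (-7) = -43
Area = |Σ|/2 = 21.5.

21.5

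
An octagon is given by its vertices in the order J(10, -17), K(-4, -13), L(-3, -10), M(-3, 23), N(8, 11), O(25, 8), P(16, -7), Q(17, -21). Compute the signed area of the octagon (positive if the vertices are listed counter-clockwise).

-661.5

Apply the shoelace formula: 2A = Σ (x_i·y_{i+1} − x_{i+1}·y_i), indices taken mod 8.
J→K: (10)(-13) − (-4)(-17) = -198
K→L: (-4)(-10) − (-3)(-13) = 1
L→M: (-3)(23) − (-3)(-10) = -99
M→N: (-3)(11) − (8)(23) = -217
N→O: (8)(8) − (25)(11) = -211
O→P: (25)(-7) − (16)(8) = -303
P→Q: (16)(-21) − (17)(-7) = -217
Q→J: (17)(-17) − (10)(-21) = -79
Σ = -1323
Signed area = Σ/2 = -661.5 (negative ⇒ clockwise traversal).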